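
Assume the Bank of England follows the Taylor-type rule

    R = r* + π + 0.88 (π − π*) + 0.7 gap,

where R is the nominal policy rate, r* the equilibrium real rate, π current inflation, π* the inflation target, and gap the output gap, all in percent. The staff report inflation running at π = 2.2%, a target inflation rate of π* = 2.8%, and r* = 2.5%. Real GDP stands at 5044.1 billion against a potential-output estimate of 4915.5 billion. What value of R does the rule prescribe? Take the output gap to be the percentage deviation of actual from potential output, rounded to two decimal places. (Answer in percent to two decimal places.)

Output gap = 100 × (5044.1 − 4915.5) / 4915.5 = 2.62%.
R = 2.50 + 2.20 + 0.88 × (2.20 − 2.80) + 0.7 × 2.62
   = 2.50 + 2.2 − 0.528 + 1.834 = 6.01

6.01%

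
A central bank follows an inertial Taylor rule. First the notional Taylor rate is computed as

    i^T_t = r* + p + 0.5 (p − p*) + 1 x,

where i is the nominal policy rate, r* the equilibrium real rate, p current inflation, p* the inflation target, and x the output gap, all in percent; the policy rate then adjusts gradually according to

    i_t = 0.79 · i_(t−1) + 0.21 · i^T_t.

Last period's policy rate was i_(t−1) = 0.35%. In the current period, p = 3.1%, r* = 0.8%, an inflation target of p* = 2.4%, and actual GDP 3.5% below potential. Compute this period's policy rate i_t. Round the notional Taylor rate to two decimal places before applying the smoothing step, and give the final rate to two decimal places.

Output 3.5% below potential → x = -3.5.
i^T_t = 0.8 + 3.1 + 0.5 × (3.1 − 2.4) + 1 × (-3.5)
   = 0.8 + 3.1 + 0.35 − 3.5 = 0.75
i_t = 0.79 × 0.35 + 0.21 × 0.75 = 0.2765 + 0.1575 = 0.43

0.43%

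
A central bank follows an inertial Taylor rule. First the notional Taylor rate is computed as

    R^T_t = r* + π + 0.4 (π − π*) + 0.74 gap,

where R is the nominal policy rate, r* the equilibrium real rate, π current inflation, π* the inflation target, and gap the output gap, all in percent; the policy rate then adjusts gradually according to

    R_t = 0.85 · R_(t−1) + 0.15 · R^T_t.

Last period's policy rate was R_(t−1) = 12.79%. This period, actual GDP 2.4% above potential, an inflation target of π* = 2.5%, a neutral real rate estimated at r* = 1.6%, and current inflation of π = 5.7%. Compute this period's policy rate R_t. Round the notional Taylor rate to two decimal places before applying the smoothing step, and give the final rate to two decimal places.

Output 2.4% above potential → gap = 2.4.
R^T_t = 1.6 + 5.7 + 0.4 × (5.7 − 2.5) + 0.74 × 2.4
   = 1.6 + 5.7 + 1.28 + 1.776 = 10.36
R_t = 0.85 × 12.79 + 0.15 × 10.36 = 10.8715 + 1.554 = 12.43

12.43%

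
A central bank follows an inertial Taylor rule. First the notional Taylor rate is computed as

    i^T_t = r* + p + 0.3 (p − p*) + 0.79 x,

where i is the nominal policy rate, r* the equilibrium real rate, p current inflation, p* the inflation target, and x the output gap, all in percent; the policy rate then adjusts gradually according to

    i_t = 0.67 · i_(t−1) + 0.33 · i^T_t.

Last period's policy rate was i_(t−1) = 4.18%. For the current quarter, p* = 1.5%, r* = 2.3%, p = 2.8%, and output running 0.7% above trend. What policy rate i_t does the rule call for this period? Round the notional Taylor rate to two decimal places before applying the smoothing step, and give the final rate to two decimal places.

Output 0.7% above potential → x = 0.7.
i^T_t = 2.3 + 2.8 + 0.3 × (2.8 − 1.5) + 0.79 × 0.7
   = 2.3 + 2.8 + 0.39 + 0.553 = 6.04
i_t = 0.67 × 4.18 + 0.33 × 6.04 = 2.8006 + 1.9932 = 4.79

4.79%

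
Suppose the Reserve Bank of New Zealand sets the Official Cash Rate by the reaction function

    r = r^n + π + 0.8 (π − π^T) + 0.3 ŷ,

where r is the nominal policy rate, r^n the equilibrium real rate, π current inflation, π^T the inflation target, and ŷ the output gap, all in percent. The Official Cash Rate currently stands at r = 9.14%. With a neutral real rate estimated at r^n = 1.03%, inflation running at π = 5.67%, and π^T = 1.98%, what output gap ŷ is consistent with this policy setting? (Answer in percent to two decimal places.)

0.3 ŷ = 9.14 − 1.03 − 5.67 − 0.8 × (5.67 − 1.98) = -0.512
ŷ = -0.512 / 0.3 = -1.71

-1.71%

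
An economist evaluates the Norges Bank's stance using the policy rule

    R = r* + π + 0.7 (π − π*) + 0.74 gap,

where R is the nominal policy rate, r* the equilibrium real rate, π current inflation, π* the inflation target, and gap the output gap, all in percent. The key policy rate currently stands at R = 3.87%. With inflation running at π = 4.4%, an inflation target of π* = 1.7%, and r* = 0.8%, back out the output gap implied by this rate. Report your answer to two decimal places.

-4.35%

0.74 gap = 3.87 − 0.8 − 4.4 − 0.7 × (4.4 − 1.7) = -3.22
gap = -3.22 / 0.74 = -4.35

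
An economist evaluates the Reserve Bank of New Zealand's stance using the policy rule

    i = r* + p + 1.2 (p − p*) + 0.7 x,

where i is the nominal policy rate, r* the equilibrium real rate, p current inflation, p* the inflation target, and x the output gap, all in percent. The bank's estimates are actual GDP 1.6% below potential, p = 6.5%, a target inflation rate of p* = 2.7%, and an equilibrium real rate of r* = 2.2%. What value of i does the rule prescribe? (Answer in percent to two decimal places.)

Output 1.6% below potential → x = -1.6.
i = 2.2 + 6.5 + 1.2 × (6.5 − 2.7) + 0.7 × (-1.6)
   = 2.2 + 6.5 + 4.56 − 1.12 = 12.14

12.14%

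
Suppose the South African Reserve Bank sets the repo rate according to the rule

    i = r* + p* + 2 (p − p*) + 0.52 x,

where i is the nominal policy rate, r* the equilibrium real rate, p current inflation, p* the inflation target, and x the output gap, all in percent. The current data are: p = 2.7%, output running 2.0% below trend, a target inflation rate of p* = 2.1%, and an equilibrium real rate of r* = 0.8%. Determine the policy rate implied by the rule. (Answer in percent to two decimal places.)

3.06%

Output 2.0% below potential → x = -2.0.
i = 0.8 + 2.1 + 2 × (2.7 − 2.1) + 0.52 × (-2.0)
   = 0.8 + 2.1 + 1.2 − 1.04 = 3.06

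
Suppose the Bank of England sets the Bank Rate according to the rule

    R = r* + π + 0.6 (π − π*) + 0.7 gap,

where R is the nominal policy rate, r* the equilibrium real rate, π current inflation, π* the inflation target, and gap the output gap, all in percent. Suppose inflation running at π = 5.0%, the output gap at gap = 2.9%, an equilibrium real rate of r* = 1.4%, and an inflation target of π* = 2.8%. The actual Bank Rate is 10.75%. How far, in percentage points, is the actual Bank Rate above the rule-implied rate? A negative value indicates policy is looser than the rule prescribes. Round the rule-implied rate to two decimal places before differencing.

R = 1.4 + 5.0 + 0.6 × (5.0 − 2.8) + 0.7 × 2.9
   = 1.4 + 5 + 1.32 + 2.03 = 9.75
Deviation = 10.75 − 9.75 = 1.00 pp.

1.00 pp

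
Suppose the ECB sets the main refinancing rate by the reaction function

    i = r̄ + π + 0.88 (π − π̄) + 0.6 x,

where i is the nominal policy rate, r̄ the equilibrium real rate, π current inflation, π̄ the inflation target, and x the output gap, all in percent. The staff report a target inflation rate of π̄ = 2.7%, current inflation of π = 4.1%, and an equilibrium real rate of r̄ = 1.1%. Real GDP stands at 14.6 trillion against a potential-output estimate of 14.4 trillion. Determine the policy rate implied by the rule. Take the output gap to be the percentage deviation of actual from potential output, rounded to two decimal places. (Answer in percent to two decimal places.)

7.27%

Output gap = 100 × (14.6 − 14.4) / 14.4 = 1.39%.
i = 1.10 + 4.10 + 0.88 × (4.10 − 2.70) + 0.6 × 1.39
   = 1.10 + 4.1 + 1.232 + 0.834 = 7.27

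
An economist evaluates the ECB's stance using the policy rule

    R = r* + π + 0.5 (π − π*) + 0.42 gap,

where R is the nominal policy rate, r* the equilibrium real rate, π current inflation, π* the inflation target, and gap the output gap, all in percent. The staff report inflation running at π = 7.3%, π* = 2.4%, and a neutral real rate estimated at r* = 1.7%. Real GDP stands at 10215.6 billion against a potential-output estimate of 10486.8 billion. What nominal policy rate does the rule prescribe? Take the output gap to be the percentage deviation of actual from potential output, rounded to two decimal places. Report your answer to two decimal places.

10.36%

Output gap = 100 × (10215.6 − 10486.8) / 10486.8 = -2.59%.
R = 1.70 + 7.30 + 0.5 × (7.30 − 2.40) + 0.42 × (-2.59)
   = 1.70 + 7.3 + 2.45 − 1.0878 = 10.36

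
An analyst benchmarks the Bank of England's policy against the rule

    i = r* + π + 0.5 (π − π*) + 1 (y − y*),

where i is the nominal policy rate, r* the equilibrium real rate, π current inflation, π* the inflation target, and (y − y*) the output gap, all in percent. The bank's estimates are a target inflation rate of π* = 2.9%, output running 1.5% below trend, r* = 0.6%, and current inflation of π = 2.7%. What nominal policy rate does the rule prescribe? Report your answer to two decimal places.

Output 1.5% below potential → (y − y*) = -1.5.
i = 0.6 + 2.7 + 0.5 × (2.7 − 2.9) + 1 × (-1.5)
   = 0.6 + 2.7 − 0.1 − 1.5 = 1.70

1.70%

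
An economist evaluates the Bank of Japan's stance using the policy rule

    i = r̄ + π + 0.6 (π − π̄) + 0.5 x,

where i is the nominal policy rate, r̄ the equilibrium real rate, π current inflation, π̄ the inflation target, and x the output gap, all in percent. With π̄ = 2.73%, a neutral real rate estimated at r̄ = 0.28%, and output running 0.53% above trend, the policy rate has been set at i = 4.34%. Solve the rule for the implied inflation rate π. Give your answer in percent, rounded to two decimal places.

3.40%

Output 0.53% above potential → x = 0.53.
Collecting π: i = r̄ + (1 + 0.6) π − 0.6 π̄ + 0.5 x
1.6 π = 4.34 − 0.28 + 0.6 × 2.73 − 0.5 × 0.53 = 5.433
π = 5.433 / 1.6 = 3.40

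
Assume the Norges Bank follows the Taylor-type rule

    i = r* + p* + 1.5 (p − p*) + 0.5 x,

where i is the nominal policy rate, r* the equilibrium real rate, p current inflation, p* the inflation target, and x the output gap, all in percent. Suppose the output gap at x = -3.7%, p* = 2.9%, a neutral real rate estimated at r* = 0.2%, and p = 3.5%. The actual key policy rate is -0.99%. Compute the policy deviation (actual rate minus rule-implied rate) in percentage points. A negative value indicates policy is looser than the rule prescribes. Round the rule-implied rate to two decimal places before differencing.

-3.14 pp

i = 0.2 + 2.9 + 1.5 × (3.5 − 2.9) + 0.5 × (-3.7)
   = 0.2 + 2.9 + 0.9 − 1.85 = 2.15
Deviation = -0.99 − 2.15 = -3.14 pp.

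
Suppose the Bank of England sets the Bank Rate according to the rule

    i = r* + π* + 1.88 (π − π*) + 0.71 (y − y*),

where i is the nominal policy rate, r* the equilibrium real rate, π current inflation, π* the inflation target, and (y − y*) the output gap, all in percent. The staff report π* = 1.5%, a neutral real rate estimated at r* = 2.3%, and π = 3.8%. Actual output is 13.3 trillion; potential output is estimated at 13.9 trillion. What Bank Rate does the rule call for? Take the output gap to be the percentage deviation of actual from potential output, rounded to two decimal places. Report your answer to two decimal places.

Output gap = 100 × (13.3 − 13.9) / 13.9 = -4.32%.
i = 2.30 + 1.50 + 1.88 × (3.80 − 1.50) + 0.71 × (-4.32)
   = 2.30 + 1.5 + 4.324 − 3.0672 = 5.06

5.06%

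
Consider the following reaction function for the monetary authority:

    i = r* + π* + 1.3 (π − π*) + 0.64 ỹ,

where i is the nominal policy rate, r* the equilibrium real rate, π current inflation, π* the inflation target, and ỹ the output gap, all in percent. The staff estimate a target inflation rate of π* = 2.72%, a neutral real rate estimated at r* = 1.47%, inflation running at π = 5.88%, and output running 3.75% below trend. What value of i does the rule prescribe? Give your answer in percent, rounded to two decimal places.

5.90%

Output 3.75% below potential → ỹ = -3.75.
i = 1.47 + 2.72 + 1.3 × (5.88 − 2.72) + 0.64 × (-3.75)
   = 1.47 + 2.72 + 4.108 − 2.4 = 5.90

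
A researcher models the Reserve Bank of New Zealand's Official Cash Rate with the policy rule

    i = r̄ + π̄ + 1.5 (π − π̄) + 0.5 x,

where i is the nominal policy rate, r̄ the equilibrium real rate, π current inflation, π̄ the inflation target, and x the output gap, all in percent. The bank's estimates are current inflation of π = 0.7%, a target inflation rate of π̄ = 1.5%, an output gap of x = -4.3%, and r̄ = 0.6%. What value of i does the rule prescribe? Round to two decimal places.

i = 0.6 + 1.5 + 1.5 × (0.7 − 1.5) + 0.5 × (-4.3)
   = 0.6 + 1.5 − 1.2 − 2.15 = -1.25

-1.25%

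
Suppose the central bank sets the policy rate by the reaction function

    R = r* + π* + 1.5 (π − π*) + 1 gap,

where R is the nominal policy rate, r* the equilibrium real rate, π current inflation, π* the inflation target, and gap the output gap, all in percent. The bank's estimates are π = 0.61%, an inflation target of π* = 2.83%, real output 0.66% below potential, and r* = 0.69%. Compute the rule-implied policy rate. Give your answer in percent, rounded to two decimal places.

-0.47%

Output 0.66% below potential → gap = -0.66.
R = 0.69 + 2.83 + 1.5 × (0.61 − 2.83) + 1 × (-0.66)
   = 0.69 + 2.83 − 3.33 − 0.66 = -0.47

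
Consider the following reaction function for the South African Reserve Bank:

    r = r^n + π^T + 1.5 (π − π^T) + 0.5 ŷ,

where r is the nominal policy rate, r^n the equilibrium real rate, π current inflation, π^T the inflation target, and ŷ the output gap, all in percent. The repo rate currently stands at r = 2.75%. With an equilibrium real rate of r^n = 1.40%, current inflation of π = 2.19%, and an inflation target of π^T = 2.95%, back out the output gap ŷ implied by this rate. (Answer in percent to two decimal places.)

-0.92%

0.5 ŷ = 2.75 − 1.40 − 2.95 − 1.5 × (2.19 − 2.95) = -0.46
ŷ = -0.46 / 0.5 = -0.92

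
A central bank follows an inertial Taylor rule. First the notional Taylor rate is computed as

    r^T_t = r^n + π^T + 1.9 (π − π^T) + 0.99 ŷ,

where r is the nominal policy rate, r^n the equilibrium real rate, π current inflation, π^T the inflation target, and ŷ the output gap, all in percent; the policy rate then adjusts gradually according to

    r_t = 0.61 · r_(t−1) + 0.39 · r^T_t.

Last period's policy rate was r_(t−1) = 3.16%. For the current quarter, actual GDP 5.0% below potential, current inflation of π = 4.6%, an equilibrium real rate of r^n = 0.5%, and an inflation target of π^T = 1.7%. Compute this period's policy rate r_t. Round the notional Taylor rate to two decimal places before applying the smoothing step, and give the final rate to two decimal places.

Output 5.0% below potential → ŷ = -5.0.
r^T_t = 0.5 + 1.7 + 1.9 × (4.6 − 1.7) + 0.99 × (-5.0)
   = 0.5 + 1.7 + 5.51 − 4.95 = 2.76
r_t = 0.61 × 3.16 + 0.39 × 2.76 = 1.9276 + 1.0764 = 3.00

3.00%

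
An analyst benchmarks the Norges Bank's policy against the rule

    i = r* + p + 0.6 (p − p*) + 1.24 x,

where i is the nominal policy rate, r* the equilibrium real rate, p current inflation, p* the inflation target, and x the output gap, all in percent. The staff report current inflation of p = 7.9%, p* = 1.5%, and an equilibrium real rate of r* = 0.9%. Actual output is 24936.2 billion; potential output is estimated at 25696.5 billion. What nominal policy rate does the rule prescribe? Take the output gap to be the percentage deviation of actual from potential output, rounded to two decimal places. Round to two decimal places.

8.97%

Output gap = 100 × (24936.2 − 25696.5) / 25696.5 = -2.96%.
i = 0.90 + 7.90 + 0.6 × (7.90 − 1.50) + 1.24 × (-2.96)
   = 0.90 + 7.9 + 3.84 − 3.6704 = 8.97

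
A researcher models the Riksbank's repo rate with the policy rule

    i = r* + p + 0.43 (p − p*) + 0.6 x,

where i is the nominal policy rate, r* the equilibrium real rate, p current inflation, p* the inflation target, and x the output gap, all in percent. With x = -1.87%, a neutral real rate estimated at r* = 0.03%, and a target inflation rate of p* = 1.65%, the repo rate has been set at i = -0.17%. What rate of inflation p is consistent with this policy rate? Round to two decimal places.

1.14%

Collecting p: i = r* + (1 + 0.43) p − 0.43 p* + 0.6 x
1.43 p = -0.17 − 0.03 + 0.43 × 1.65 − 0.6 × (-1.87) = 1.6315
p = 1.6315 / 1.43 = 1.14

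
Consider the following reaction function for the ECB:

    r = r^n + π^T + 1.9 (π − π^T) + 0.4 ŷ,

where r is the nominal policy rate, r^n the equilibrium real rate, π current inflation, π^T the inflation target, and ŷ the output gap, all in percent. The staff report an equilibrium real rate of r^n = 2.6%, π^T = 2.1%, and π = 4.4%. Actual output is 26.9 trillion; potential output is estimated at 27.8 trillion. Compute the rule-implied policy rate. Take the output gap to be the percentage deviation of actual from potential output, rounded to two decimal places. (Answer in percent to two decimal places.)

7.77%

Output gap = 100 × (26.9 − 27.8) / 27.8 = -3.24%.
r = 2.60 + 2.10 + 1.9 × (4.40 − 2.10) + 0.4 × (-3.24)
   = 2.60 + 2.1 + 4.37 − 1.296 = 7.77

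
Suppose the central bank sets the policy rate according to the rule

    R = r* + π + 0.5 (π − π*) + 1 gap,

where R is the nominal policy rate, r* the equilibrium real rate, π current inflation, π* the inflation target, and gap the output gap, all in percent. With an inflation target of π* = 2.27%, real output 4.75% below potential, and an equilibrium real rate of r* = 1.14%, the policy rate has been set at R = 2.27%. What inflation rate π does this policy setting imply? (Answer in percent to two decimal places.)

4.68%

Output 4.75% below potential → gap = -4.75.
Collecting π: R = r* + (1 + 0.5) π − 0.5 π* + 1 gap
1.5 π = 2.27 − 1.14 + 0.5 × 2.27 − 1 × (-4.75) = 7.015
π = 7.015 / 1.5 = 4.68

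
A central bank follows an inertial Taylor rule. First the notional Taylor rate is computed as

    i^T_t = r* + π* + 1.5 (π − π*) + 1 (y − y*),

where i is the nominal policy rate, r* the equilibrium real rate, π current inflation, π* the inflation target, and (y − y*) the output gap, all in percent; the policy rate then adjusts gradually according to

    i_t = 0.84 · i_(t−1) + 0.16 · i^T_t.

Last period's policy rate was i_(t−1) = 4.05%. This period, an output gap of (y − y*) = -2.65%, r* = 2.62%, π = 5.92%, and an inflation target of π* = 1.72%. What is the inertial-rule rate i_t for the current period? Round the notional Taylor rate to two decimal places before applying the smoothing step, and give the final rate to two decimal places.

i^T_t = 2.62 + 1.72 + 1.5 × (5.92 − 1.72) + 1 × (-2.65)
   = 2.62 + 1.72 + 6.3 − 2.65 = 7.99
i_t = 0.84 × 4.05 + 0.16 × 7.99 = 3.402 + 1.2784 = 4.68

4.68%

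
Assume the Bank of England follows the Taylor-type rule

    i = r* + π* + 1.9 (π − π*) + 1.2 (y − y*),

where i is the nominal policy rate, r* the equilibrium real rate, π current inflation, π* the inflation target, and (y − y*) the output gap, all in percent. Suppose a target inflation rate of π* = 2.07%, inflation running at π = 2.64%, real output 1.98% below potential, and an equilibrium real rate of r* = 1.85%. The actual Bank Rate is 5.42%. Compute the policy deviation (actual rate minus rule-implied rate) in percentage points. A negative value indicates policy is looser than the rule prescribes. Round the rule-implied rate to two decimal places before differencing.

Output 1.98% below potential → (y − y*) = -1.98.
i = 1.85 + 2.07 + 1.9 × (2.64 − 2.07) + 1.2 × (-1.98)
   = 1.85 + 2.07 + 1.083 − 2.376 = 2.63
Deviation = 5.42 − 2.63 = 2.79 pp.

2.79 pp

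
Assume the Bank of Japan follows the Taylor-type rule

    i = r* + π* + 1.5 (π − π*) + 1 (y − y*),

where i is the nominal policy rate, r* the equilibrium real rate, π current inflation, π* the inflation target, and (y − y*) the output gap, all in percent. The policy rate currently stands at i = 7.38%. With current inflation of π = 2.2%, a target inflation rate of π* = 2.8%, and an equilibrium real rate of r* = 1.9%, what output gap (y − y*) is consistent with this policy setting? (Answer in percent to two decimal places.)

1 (y − y*) = 7.38 − 1.9 − 2.8 − 1.5 × (2.2 − 2.8) = 3.58
(y − y*) = 3.58 / 1 = 3.58

3.58%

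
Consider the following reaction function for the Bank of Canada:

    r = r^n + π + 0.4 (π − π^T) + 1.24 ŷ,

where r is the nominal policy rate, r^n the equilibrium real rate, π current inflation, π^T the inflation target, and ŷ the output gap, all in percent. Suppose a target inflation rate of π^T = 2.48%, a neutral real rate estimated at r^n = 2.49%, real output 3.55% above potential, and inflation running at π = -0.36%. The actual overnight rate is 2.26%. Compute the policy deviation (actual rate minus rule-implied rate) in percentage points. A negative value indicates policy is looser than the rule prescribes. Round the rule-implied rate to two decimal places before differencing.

Output 3.55% above potential → ŷ = 3.55.
r = 2.49 + (-0.36) + 0.4 × (-0.36 − 2.48) + 1.24 × 3.55
   = 2.49 − 0.36 − 1.136 + 4.402 = 5.40
Deviation = 2.26 − 5.40 = -3.14 pp.

-3.14 pp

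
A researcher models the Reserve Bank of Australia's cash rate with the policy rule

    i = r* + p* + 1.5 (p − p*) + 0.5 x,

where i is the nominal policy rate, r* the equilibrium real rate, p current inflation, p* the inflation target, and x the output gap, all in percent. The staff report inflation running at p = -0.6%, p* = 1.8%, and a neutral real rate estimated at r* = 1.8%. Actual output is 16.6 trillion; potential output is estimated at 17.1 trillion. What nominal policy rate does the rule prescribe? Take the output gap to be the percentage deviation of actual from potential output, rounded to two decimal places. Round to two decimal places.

Output gap = 100 × (16.6 − 17.1) / 17.1 = -2.92%.
i = 1.80 + 1.80 + 1.5 × (-0.60 − 1.80) + 0.5 × (-2.92)
   = 1.80 + 1.8 − 3.6 − 1.46 = -1.46

-1.46%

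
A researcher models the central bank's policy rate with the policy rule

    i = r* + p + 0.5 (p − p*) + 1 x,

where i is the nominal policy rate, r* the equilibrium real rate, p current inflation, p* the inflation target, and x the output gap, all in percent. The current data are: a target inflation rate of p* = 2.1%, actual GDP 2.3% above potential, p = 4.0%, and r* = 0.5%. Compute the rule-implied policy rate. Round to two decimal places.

Output 2.3% above potential → x = 2.3.
i = 0.5 + 4.0 + 0.5 × (4.0 − 2.1) + 1 × 2.3
   = 0.5 + 4 + 0.95 + 2.3 = 7.75

7.75%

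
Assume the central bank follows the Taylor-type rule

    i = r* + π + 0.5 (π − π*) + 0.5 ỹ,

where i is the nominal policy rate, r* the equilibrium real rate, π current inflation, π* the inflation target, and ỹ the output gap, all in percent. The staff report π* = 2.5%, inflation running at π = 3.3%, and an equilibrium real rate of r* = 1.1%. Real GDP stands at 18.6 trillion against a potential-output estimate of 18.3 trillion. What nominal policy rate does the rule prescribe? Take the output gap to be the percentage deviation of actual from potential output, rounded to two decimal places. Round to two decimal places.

5.62%

Output gap = 100 × (18.6 − 18.3) / 18.3 = 1.64%.
i = 1.10 + 3.30 + 0.5 × (3.30 − 2.50) + 0.5 × 1.64
   = 1.10 + 3.3 + 0.4 + 0.82 = 5.62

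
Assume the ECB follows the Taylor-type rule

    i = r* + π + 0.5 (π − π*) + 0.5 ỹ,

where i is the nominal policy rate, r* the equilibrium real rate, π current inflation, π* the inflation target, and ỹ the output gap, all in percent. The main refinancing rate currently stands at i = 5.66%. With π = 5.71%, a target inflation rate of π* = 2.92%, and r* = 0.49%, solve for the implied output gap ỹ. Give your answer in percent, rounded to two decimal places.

0.5 ỹ = 5.66 − 0.49 − 5.71 − 0.5 × (5.71 − 2.92) = -1.935
ỹ = -1.935 / 0.5 = -3.87

-3.87%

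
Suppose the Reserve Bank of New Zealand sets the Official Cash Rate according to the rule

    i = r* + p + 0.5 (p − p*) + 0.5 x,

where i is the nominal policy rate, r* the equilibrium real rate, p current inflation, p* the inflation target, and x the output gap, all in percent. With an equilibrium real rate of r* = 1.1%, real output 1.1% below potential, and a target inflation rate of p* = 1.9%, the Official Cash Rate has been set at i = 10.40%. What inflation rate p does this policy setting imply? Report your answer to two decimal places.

Output 1.1% below potential → x = -1.1.
Collecting p: i = r* + (1 + 0.5) p − 0.5 p* + 0.5 x
1.5 p = 10.40 − 1.1 + 0.5 × 1.9 − 0.5 × (-1.1) = 10.8
p = 10.8 / 1.5 = 7.20

7.20%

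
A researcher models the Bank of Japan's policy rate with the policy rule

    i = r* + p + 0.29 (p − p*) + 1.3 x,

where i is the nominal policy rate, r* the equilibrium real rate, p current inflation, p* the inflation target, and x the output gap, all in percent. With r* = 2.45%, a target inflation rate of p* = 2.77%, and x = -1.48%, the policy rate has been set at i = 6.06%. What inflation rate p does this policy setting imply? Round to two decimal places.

Collecting p: i = r* + (1 + 0.29) p − 0.29 p* + 1.3 x
1.29 p = 6.06 − 2.45 + 0.29 × 2.77 − 1.3 × (-1.48) = 6.3373
p = 6.3373 / 1.29 = 4.91

4.91%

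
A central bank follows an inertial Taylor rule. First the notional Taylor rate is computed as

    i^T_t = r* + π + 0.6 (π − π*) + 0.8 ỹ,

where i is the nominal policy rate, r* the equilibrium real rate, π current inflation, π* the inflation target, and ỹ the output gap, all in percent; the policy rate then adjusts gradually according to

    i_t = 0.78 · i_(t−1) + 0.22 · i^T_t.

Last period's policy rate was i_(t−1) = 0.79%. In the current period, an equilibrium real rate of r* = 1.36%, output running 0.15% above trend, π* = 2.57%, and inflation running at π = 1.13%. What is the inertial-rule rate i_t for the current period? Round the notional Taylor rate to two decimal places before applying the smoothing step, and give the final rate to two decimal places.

1.00%

Output 0.15% above potential → ỹ = 0.15.
i^T_t = 1.36 + 1.13 + 0.6 × (1.13 − 2.57) + 0.8 × 0.15
   = 1.36 + 1.13 − 0.864 + 0.12 = 1.75
i_t = 0.78 × 0.79 + 0.22 × 1.75 = 0.6162 + 0.385 = 1.00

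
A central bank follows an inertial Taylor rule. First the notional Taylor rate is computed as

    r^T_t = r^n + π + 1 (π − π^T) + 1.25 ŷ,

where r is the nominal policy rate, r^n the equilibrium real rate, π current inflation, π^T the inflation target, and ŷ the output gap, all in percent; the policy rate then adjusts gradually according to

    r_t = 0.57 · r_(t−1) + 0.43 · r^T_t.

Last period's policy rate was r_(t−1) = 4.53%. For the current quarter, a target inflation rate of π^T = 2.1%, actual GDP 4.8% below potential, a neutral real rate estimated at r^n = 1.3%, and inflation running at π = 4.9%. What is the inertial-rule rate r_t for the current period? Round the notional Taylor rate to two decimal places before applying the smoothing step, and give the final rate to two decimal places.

3.87%

Output 4.8% below potential → ŷ = -4.8.
r^T_t = 1.3 + 4.9 + 1 × (4.9 − 2.1) + 1.25 × (-4.8)
   = 1.3 + 4.9 + 2.8 − 6 = 3.00
r_t = 0.57 × 4.53 + 0.43 × 3.00 = 2.5821 + 1.29 = 3.87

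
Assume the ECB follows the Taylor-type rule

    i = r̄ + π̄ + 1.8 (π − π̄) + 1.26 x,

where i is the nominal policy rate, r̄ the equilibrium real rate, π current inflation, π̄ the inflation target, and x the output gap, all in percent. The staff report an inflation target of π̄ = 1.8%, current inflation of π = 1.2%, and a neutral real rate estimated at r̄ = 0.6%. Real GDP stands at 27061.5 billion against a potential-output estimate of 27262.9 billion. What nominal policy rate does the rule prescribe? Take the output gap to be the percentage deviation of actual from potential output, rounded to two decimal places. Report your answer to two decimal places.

Output gap = 100 × (27061.5 − 27262.9) / 27262.9 = -0.74%.
i = 0.60 + 1.80 + 1.8 × (1.20 − 1.80) + 1.26 × (-0.74)
   = 0.60 + 1.8 − 1.08 − 0.9324 = 0.39

0.39%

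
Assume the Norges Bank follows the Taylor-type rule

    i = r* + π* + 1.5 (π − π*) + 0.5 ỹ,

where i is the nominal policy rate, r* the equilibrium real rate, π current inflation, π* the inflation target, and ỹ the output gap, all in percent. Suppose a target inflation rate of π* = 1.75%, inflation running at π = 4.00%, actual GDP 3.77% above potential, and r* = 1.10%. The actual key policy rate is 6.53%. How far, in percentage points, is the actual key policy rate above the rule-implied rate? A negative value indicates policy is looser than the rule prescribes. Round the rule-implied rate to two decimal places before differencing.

-1.58 pp

Output 3.77% above potential → ỹ = 3.77.
i = 1.10 + 1.75 + 1.5 × (4.00 − 1.75) + 0.5 × 3.77
   = 1.10 + 1.75 + 3.375 + 1.885 = 8.11
Deviation = 6.53 − 8.11 = -1.58 pp.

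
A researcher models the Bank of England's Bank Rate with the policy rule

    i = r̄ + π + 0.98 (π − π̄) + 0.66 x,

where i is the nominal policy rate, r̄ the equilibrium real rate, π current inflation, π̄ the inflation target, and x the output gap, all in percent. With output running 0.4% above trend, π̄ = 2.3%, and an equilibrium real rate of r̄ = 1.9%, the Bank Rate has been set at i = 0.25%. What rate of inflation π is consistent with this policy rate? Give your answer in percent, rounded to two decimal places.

Output 0.4% above potential → x = 0.4.
Collecting π: i = r̄ + (1 + 0.98) π − 0.98 π̄ + 0.66 x
1.98 π = 0.25 − 1.9 + 0.98 × 2.3 − 0.66 × 0.4 = 0.34
π = 0.34 / 1.98 = 0.17

0.17%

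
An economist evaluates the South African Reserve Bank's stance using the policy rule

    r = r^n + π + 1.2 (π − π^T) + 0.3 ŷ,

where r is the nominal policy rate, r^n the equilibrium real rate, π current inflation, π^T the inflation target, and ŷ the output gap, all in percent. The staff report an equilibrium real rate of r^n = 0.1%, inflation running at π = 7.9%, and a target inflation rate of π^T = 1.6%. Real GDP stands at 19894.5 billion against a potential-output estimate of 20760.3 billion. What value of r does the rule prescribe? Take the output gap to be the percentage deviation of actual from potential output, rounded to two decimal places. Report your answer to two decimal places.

14.31%

Output gap = 100 × (19894.5 − 20760.3) / 20760.3 = -4.17%.
r = 0.10 + 7.90 + 1.2 × (7.90 − 1.60) + 0.3 × (-4.17)
   = 0.10 + 7.9 + 7.56 − 1.251 = 14.31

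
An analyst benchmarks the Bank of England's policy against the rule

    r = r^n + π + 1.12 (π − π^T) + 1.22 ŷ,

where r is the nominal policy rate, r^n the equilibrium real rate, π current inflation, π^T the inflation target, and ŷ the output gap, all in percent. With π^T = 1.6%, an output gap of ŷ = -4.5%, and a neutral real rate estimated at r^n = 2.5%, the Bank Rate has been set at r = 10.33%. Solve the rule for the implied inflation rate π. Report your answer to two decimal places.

Collecting π: r = r^n + (1 + 1.12) π − 1.12 π^T + 1.22 ŷ
2.12 π = 10.33 − 2.5 + 1.12 × 1.6 − 1.22 × (-4.5) = 15.112
π = 15.112 / 2.12 = 7.13

7.13%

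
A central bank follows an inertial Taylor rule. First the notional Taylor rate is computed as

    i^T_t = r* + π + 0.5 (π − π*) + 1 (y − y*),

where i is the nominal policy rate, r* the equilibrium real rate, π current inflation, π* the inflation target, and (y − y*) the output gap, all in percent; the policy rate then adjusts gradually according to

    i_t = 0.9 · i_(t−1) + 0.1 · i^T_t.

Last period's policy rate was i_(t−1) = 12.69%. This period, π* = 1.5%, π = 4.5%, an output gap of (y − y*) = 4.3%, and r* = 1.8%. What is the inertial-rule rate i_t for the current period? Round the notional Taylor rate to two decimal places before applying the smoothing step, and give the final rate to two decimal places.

12.63%

i^T_t = 1.8 + 4.5 + 0.5 × (4.5 − 1.5) + 1 × 4.3
   = 1.8 + 4.5 + 1.5 + 4.3 = 12.10
i_t = 0.9 × 12.69 + 0.1 × 12.10 = 11.421 + 1.21 = 12.63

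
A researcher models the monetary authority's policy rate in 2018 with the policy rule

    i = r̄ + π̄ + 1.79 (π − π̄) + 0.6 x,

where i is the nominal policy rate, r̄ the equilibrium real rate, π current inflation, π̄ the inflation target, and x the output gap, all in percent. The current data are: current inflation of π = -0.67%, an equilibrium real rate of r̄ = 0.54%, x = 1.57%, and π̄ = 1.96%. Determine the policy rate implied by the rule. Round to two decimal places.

-1.27%

i = 0.54 + 1.96 + 1.79 × (-0.67 − 1.96) + 0.6 × 1.57
   = 0.54 + 1.96 − 4.7077 + 0.942 = -1.27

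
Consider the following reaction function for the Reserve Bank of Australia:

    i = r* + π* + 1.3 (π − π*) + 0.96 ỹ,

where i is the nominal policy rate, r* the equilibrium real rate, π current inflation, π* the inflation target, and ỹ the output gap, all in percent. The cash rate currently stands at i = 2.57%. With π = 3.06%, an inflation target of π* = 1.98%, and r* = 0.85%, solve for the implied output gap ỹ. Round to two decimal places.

0.96 ỹ = 2.57 − 0.85 − 1.98 − 1.3 × (3.06 − 1.98) = -1.664
ỹ = -1.664 / 0.96 = -1.73

-1.73%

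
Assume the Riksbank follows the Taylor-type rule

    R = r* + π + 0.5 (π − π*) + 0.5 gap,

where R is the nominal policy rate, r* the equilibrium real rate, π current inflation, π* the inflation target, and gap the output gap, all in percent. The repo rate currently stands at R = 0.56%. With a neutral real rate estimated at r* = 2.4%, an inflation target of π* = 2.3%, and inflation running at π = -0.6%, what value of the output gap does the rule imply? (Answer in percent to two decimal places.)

0.5 gap = 0.56 − 2.4 − (-0.6) − 0.5 × ((-0.6) − 2.3) = 0.21
gap = 0.21 / 0.5 = 0.42

0.42%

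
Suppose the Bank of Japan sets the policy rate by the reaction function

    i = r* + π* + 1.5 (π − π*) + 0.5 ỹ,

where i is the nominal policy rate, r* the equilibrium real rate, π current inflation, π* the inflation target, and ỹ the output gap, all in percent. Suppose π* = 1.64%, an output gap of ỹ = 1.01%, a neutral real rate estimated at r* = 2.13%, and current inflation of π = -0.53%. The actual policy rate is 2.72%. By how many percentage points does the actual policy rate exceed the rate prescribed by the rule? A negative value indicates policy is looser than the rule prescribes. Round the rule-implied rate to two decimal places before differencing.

1.70 pp

i = 2.13 + 1.64 + 1.5 × (-0.53 − 1.64) + 0.5 × 1.01
   = 2.13 + 1.64 − 3.255 + 0.505 = 1.02
Deviation = 2.72 − 1.02 = 1.70 pp.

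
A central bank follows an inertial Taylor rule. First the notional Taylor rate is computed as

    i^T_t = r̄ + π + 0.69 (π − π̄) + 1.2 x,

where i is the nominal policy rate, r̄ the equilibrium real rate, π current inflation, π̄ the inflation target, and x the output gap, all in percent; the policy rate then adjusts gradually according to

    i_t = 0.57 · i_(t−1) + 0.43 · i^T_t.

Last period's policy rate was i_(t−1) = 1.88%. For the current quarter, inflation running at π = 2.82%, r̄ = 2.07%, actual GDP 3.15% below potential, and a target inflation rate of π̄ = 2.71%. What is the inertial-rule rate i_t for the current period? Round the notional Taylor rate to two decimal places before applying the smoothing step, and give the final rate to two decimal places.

Output 3.15% below potential → x = -3.15.
i^T_t = 2.07 + 2.82 + 0.69 × (2.82 − 2.71) + 1.2 × (-3.15)
   = 2.07 + 2.82 + 0.0759 − 3.78 = 1.19
i_t = 0.57 × 1.88 + 0.43 × 1.19 = 1.0716 + 0.5117 = 1.58

1.58%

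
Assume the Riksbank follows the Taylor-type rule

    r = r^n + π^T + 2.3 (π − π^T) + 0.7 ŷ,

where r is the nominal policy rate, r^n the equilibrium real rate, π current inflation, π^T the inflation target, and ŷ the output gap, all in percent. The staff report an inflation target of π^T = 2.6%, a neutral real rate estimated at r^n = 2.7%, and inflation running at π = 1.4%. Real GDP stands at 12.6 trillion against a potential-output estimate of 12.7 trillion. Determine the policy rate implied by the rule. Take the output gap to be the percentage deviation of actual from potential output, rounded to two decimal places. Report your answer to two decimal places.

1.99%

Output gap = 100 × (12.6 − 12.7) / 12.7 = -0.79%.
r = 2.70 + 2.60 + 2.3 × (1.40 − 2.60) + 0.7 × (-0.79)
   = 2.70 + 2.6 − 2.76 − 0.553 = 1.99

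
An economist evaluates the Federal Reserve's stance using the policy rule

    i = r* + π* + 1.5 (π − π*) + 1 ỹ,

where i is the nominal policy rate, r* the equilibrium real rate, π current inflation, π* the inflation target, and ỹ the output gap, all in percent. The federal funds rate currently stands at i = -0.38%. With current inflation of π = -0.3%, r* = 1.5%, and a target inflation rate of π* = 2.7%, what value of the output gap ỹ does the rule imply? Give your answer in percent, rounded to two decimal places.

1 ỹ = -0.38 − 1.5 − 2.7 − 1.5 × ((-0.3) − 2.7) = -0.08
ỹ = -0.08 / 1 = -0.08

-0.08%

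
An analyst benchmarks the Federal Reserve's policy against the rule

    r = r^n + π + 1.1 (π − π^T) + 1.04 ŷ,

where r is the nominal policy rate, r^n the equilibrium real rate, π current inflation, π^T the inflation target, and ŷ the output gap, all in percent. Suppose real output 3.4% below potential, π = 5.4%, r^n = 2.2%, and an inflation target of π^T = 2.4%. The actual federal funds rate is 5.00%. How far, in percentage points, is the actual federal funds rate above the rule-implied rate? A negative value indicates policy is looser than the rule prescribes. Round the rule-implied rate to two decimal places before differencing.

Output 3.4% below potential → ŷ = -3.4.
r = 2.2 + 5.4 + 1.1 × (5.4 − 2.4) + 1.04 × (-3.4)
   = 2.2 + 5.4 + 3.3 − 3.536 = 7.36
Deviation = 5.00 − 7.36 = -2.36 pp.

-2.36 pp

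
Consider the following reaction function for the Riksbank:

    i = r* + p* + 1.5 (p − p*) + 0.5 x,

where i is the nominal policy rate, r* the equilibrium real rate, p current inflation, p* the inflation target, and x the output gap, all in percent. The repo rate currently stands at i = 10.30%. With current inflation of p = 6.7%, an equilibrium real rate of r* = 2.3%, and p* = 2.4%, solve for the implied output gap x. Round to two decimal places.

0.5 x = 10.30 − 2.3 − 2.4 − 1.5 × (6.7 − 2.4) = -0.85
x = -0.85 / 0.5 = -1.70

-1.70%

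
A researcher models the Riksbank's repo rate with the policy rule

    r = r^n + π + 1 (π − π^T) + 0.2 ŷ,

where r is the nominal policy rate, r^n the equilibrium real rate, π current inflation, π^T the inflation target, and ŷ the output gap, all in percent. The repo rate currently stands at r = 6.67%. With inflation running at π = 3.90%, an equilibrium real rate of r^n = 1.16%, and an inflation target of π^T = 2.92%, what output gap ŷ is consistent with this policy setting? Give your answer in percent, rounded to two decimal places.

3.15%

0.2 ŷ = 6.67 − 1.16 − 3.90 − 1 × (3.90 − 2.92) = 0.63
ŷ = 0.63 / 0.2 = 3.15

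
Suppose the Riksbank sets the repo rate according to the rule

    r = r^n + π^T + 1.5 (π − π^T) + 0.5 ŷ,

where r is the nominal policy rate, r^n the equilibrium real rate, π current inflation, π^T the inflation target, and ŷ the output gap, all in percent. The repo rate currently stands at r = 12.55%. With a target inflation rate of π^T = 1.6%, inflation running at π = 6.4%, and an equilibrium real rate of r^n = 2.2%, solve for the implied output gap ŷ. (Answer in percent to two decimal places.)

3.10%

0.5 ŷ = 12.55 − 2.2 − 1.6 − 1.5 × (6.4 − 1.6) = 1.55
ŷ = 1.55 / 0.5 = 3.10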